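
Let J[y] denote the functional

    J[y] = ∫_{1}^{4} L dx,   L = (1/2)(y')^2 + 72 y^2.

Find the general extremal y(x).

The Lagrangian is L = (1/2)(y')^2 + 72 y^2.
∂L/∂y = 144y.
∂L/∂y' = y'.
The Euler-Lagrange equation d/dx(∂L/∂y') − ∂L/∂y = 0 becomes:
    y'' - 144 y = 0
General solution: y(x) = A e^(12x) + B e^(-12x), where A and B are arbitrary constants fixed by the endpoint conditions.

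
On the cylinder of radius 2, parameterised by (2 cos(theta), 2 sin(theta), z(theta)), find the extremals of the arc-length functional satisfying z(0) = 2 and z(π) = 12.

Parameterise the cylinder of radius R = 2 as
    r(θ) = (2 cos θ, 2 sin θ, z(θ)).
The arc-length element is
    ds = sqrt(4 + (dz/dθ)^2) dθ,
so the Lagrangian is L = sqrt(4 + z'^2).
L depends on z' only, not on z or θ, so ∂L/∂z = 0 and
    ∂L/∂z' = z' / sqrt(4 + z'^2).
The Euler-Lagrange equation gives
    d/dθ( z' / sqrt(4 + z'^2) ) = 0,
so z' is constant. Integrating once:
    z(θ) = a θ + b,
a helix on the cylinder (a straight line when the cylinder is unrolled). The constants a, b are determined by the endpoint conditions.
With endpoint conditions z(0) = 2 and z(π) = 12: from z(0) = b we get b = 2, and a·π + 2 = 12 gives a = 10/π, so
    z(θ) = (10/π) θ + 2.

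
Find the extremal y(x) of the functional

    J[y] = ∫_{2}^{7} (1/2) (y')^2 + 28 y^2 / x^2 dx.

The Lagrangian is L = (1/2) (y')^2 + 28 y^2 / x^2.
Compute ∂L/∂y = 56y/x^2, ∂L/∂y' = y'.
The Euler-Lagrange equation d/dx(∂L/∂y') − ∂L/∂y = 0 reduces to
    y'' − 56/x^2 · y = 0  (x > 0).
Its general solution is
    y(x) = A x^8 + B x^(-7),
with A, B fixed by the endpoint conditions.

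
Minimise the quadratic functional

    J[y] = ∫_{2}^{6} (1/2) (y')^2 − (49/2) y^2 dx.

The Lagrangian is L = (1/2) (y')^2 − (49/2) y^2.
Compute ∂L/∂y = -49y, ∂L/∂y' = y'.
The Euler-Lagrange equation d/dx(∂L/∂y') − ∂L/∂y = 0 reduces to
    y'' + 49 y = 0.
Its general solution is
    y(x) = A sin(7x) + B cos(7x),
with A, B fixed by the endpoint conditions.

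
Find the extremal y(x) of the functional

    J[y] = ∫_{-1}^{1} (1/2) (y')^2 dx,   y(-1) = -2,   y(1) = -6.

The Lagrangian is L = (1/2) (y')^2.
Compute ∂L/∂y = 0, ∂L/∂y' = y'.
The Euler-Lagrange equation d/dx(∂L/∂y') − ∂L/∂y = 0 reduces to
    y'' = 0.
Its general solution is
    y(x) = A x + B,
with A, B fixed by the endpoint conditions.
Applying the endpoint conditions y(-1) = -2 and y(1) = -6: solve A·-1 + B = -2 and A·1 + B = -6. Subtracting gives A(1 − -1) = -6 − -2, so A = -2, and B = -2 − A·-1 = -4. Therefore
    y(x) = -2 x - 4.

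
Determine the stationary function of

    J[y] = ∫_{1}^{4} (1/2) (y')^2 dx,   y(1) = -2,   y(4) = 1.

The Lagrangian is L = (1/2) (y')^2.
Compute ∂L/∂y = 0, ∂L/∂y' = y'.
The Euler-Lagrange equation d/dx(∂L/∂y') − ∂L/∂y = 0 reduces to
    y'' = 0.
Its general solution is
    y(x) = A x + B,
with A, B fixed by the endpoint conditions.
Applying the endpoint conditions y(1) = -2 and y(4) = 1: solve A·1 + B = -2 and A·4 + B = 1. Subtracting gives A(4 − 1) = 1 − -2, so A = 1, and B = -2 − A·1 = -3. Therefore
    y(x) = x - 3.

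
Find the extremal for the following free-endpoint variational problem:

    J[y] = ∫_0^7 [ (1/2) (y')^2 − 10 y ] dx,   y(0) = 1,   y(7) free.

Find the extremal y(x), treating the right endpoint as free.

The Lagrangian L = (1/2) (y')^2 − 10 y gives
    ∂L/∂y = −10,   ∂L/∂y' = y'.
Euler-Lagrange: d/dx(y') − (−10) = 0, i.e. y'' + 10 = 0, so
    y(x) = −(10/2) x^2 + C1 x + C2.
Fixed left endpoint y(0) = 1 ⇒ C2 = 1.
The right endpoint x = 7 is free, so the natural (transversality) condition is ∂L/∂y' |_{x=7} = 0, i.e. y'(7) = 0.
Compute y'(x) = −10 x + C1, so y'(7) = −70 + C1 = 0 ⇒ C1 = 70.
Therefore the extremal is
    y(x) = −5 x^2 + 70 x + 1.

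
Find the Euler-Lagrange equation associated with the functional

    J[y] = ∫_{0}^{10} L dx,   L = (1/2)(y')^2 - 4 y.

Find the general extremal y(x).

The Lagrangian is L = (1/2)(y')^2 - 4 y.
∂L/∂y = -4.
∂L/∂y' = y'.
The Euler-Lagrange equation d/dx(∂L/∂y') − ∂L/∂y = 0 becomes:
    y'' + 4 = 0
General solution: y(x) = -2 x^2 + A x + B, where A and B are arbitrary constants fixed by the endpoint conditions.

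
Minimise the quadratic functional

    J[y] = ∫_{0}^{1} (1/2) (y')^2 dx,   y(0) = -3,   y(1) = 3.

The Lagrangian is L = (1/2) (y')^2.
Compute ∂L/∂y = 0, ∂L/∂y' = y'.
The Euler-Lagrange equation d/dx(∂L/∂y') − ∂L/∂y = 0 reduces to
    y'' = 0.
Its general solution is
    y(x) = A x + B,
with A, B fixed by the endpoint conditions.
Applying the endpoint conditions y(0) = -3 and y(1) = 3: solve A·0 + B = -3 and A·1 + B = 3. Subtracting gives A(1 − 0) = 3 − -3, so A = 6, and B = -3 − A·0 = -3. Therefore
    y(x) = 6 x - 3.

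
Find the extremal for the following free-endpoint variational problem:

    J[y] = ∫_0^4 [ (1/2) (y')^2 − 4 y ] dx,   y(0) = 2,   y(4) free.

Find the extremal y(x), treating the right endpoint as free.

The Lagrangian L = (1/2) (y')^2 − 4 y gives
    ∂L/∂y = −4,   ∂L/∂y' = y'.
Euler-Lagrange: d/dx(y') − (−4) = 0, i.e. y'' + 4 = 0, so
    y(x) = −(4/2) x^2 + C1 x + C2.
Fixed left endpoint y(0) = 2 ⇒ C2 = 2.
The right endpoint x = 4 is free, so the natural (transversality) condition is ∂L/∂y' |_{x=4} = 0, i.e. y'(4) = 0.
Compute y'(x) = −4 x + C1, so y'(4) = −16 + C1 = 0 ⇒ C1 = 16.
Therefore the extremal is
    y(x) = −2 x^2 + 16 x + 2.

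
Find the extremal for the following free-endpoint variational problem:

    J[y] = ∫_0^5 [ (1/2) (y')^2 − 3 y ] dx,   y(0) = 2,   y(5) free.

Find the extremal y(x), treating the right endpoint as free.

The Lagrangian L = (1/2) (y')^2 − 3 y gives
    ∂L/∂y = −3,   ∂L/∂y' = y'.
Euler-Lagrange: d/dx(y') − (−3) = 0, i.e. y'' + 3 = 0, so
    y(x) = −(3/2) x^2 + C1 x + C2.
Fixed left endpoint y(0) = 2 ⇒ C2 = 2.
The right endpoint x = 5 is free, so the natural (transversality) condition is ∂L/∂y' |_{x=5} = 0, i.e. y'(5) = 0.
Compute y'(x) = −3 x + C1, so y'(5) = −15 + C1 = 0 ⇒ C1 = 15.
Therefore the extremal is
    y(x) = −(3/2) x^2 + 15 x + 2.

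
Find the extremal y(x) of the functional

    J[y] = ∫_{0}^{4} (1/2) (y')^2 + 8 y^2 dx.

The Lagrangian is L = (1/2) (y')^2 + 8 y^2.
Compute ∂L/∂y = 16y, ∂L/∂y' = y'.
The Euler-Lagrange equation d/dx(∂L/∂y') − ∂L/∂y = 0 reduces to
    y'' − 16 y = 0.
Its general solution is
    y(x) = A e^(4x) + B e^(−4x),
with A, B fixed by the endpoint conditions.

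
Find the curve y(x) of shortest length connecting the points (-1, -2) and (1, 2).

Arc-length functional: J[y] = ∫ sqrt(1 + (y')^2) dx.
Lagrangian L = sqrt(1 + (y')^2) has no explicit y dependence, so ∂L/∂y = 0 and the Euler-Lagrange equation gives
    d/dx( y' / sqrt(1 + (y')^2) ) = 0  ⇒  y' / sqrt(1 + (y')^2) = const.
Hence y' is constant, so y(x) is affine.
Fitting the endpoints (-1, -2) and (1, 2):
    slope m = (2 − (-2)) / (1 − (-1)) = 2,
    intercept c = (-2) − m·(-1) = 0.
Extremal: y(x) = 2 x.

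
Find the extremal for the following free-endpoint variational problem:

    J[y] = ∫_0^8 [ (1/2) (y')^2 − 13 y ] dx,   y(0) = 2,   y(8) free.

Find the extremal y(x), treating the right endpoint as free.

The Lagrangian L = (1/2) (y')^2 − 13 y gives
    ∂L/∂y = −13,   ∂L/∂y' = y'.
Euler-Lagrange: d/dx(y') − (−13) = 0, i.e. y'' + 13 = 0, so
    y(x) = −(13/2) x^2 + C1 x + C2.
Fixed left endpoint y(0) = 2 ⇒ C2 = 2.
The right endpoint x = 8 is free, so the natural (transversality) condition is ∂L/∂y' |_{x=8} = 0, i.e. y'(8) = 0.
Compute y'(x) = −13 x + C1, so y'(8) = −104 + C1 = 0 ⇒ C1 = 104.
Therefore the extremal is
    y(x) = −(13/2) x^2 + 104 x + 2.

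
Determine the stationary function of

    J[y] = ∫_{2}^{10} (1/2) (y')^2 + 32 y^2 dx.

The Lagrangian is L = (1/2) (y')^2 + 32 y^2.
Compute ∂L/∂y = 64y, ∂L/∂y' = y'.
The Euler-Lagrange equation d/dx(∂L/∂y') − ∂L/∂y = 0 reduces to
    y'' − 64 y = 0.
Its general solution is
    y(x) = A e^(8x) + B e^(−8x),
with A, B fixed by the endpoint conditions.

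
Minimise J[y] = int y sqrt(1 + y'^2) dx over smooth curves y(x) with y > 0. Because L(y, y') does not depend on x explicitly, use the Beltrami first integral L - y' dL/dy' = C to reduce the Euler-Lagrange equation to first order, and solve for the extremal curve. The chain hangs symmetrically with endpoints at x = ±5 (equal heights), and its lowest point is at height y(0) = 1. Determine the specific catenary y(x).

The Lagrangian L(y, y') = y sqrt(1 + y'^2) has no explicit x dependence, so the Beltrami identity applies:
    L − y' ∂L/∂y' = C.
Compute ∂L/∂y' = y · y' / sqrt(1 + y'^2). Then
    L − y' ∂L/∂y'
    = y sqrt(1 + y'^2) − y · y'^2 / sqrt(1 + y'^2)
    = y (1 + y'^2 − y'^2) / sqrt(1 + y'^2)
    = y / sqrt(1 + y'^2) = C.
Squaring gives y^2 = C^2 (1 + y'^2), i.e.
    y'^2 = y^2 / C^2 − 1.
Separating variables,
    dy / sqrt(y^2 − C^2) = dx / C,
and integrating gives arccosh(y / C) = (x − a)/C, so
    y(x) = C cosh((x − a)/C),
the catenary. The constants C and a are fixed by the two endpoint conditions (and, for the hanging-chain problem, the length constraint selects C).
Now fit the given data. The endpoints x = ±5 are symmetric at equal height, so the catenary is even about its minimum: a = 0 and y(x) = C cosh(x/C). The lowest point is y(0) = C cosh(0) = C, and we are told y(0) = 1, so C = 1. Therefore
    y(x) = cosh(x),
and at the endpoints
    y(±5) = cosh(5).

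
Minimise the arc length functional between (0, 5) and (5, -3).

Arc-length functional: J[y] = ∫ sqrt(1 + (y')^2) dx.
Lagrangian L = sqrt(1 + (y')^2) has no explicit y dependence, so ∂L/∂y = 0 and the Euler-Lagrange equation gives
    d/dx( y' / sqrt(1 + (y')^2) ) = 0  ⇒  y' / sqrt(1 + (y')^2) = const.
Hence y' is constant, so y(x) is affine.
Fitting the endpoints (0, 5) and (5, -3):
    slope m = ((-3) − 5) / (5 − 0) = -8/5,
    intercept c = 5 − m·0 = 5.
Extremal: y(x) = (-8/5) x + 5.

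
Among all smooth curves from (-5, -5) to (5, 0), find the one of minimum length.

Arc-length functional: J[y] = ∫ sqrt(1 + (y')^2) dx.
Lagrangian L = sqrt(1 + (y')^2) has no explicit y dependence, so ∂L/∂y = 0 and the Euler-Lagrange equation gives
    d/dx( y' / sqrt(1 + (y')^2) ) = 0  ⇒  y' / sqrt(1 + (y')^2) = const.
Hence y' is constant, so y(x) is affine.
Fitting the endpoints (-5, -5) and (5, 0):
    slope m = (0 − (-5)) / (5 − (-5)) = 1/2,
    intercept c = (-5) − m·(-5) = -5/2.
Extremal: y(x) = (1/2) x - 5/2.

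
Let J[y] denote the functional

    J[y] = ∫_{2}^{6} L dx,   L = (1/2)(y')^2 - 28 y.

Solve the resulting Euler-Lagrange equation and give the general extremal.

The Lagrangian is L = (1/2)(y')^2 - 28 y.
∂L/∂y = -28.
∂L/∂y' = y'.
The Euler-Lagrange equation d/dx(∂L/∂y') − ∂L/∂y = 0 becomes:
    y'' + 28 = 0
General solution: y(x) = -14 x^2 + A x + B, where A and B are arbitrary constants fixed by the endpoint conditions.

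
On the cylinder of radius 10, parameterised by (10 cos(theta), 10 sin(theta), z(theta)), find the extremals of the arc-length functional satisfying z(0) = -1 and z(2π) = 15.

Parameterise the cylinder of radius R = 10 as
    r(θ) = (10 cos θ, 10 sin θ, z(θ)).
The arc-length element is
    ds = sqrt(100 + (dz/dθ)^2) dθ,
so the Lagrangian is L = sqrt(100 + z'^2).
L depends on z' only, not on z or θ, so ∂L/∂z = 0 and
    ∂L/∂z' = z' / sqrt(100 + z'^2).
The Euler-Lagrange equation gives
    d/dθ( z' / sqrt(100 + z'^2) ) = 0,
so z' is constant. Integrating once:
    z(θ) = a θ + b,
a helix on the cylinder (a straight line when the cylinder is unrolled). The constants a, b are determined by the endpoint conditions.
With endpoint conditions z(0) = -1 and z(2π) = 15: from z(0) = b we get b = -1, and a·2π + -1 = 15 gives a = 8/π, so
    z(θ) = (8/π) θ − 1.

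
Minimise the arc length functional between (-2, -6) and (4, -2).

Arc-length functional: J[y] = ∫ sqrt(1 + (y')^2) dx.
Lagrangian L = sqrt(1 + (y')^2) has no explicit y dependence, so ∂L/∂y = 0 and the Euler-Lagrange equation gives
    d/dx( y' / sqrt(1 + (y')^2) ) = 0  ⇒  y' / sqrt(1 + (y')^2) = const.
Hence y' is constant, so y(x) is affine.
Fitting the endpoints (-2, -6) and (4, -2):
    slope m = ((-2) − (-6)) / (4 − (-2)) = 2/3,
    intercept c = (-6) − m·(-2) = -14/3.
Extremal: y(x) = (2/3) x - 14/3.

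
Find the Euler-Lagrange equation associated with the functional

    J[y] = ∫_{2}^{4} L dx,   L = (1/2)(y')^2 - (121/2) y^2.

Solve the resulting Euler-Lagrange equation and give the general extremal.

The Lagrangian is L = (1/2)(y')^2 - (121/2) y^2.
∂L/∂y = -121y.
∂L/∂y' = y'.
The Euler-Lagrange equation d/dx(∂L/∂y') − ∂L/∂y = 0 becomes:
    y'' + 121 y = 0
General solution: y(x) = A sin(11x) + B cos(11x), where A and B are arbitrary constants fixed by the endpoint conditions.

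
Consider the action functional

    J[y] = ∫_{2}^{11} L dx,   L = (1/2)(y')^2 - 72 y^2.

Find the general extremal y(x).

The Lagrangian is L = (1/2)(y')^2 - 72 y^2.
∂L/∂y = -144y.
∂L/∂y' = y'.
The Euler-Lagrange equation d/dx(∂L/∂y') − ∂L/∂y = 0 becomes:
    y'' + 144 y = 0
General solution: y(x) = A sin(12x) + B cos(12x), where A and B are arbitrary constants fixed by the endpoint conditions.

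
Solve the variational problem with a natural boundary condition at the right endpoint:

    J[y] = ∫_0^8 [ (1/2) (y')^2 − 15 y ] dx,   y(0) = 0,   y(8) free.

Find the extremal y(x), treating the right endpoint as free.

The Lagrangian L = (1/2) (y')^2 − 15 y gives
    ∂L/∂y = −15,   ∂L/∂y' = y'.
Euler-Lagrange: d/dx(y') − (−15) = 0, i.e. y'' + 15 = 0, so
    y(x) = −(15/2) x^2 + C1 x + C2.
Fixed left endpoint y(0) = 0 ⇒ C2 = 0.
The right endpoint x = 8 is free, so the natural (transversality) condition is ∂L/∂y' |_{x=8} = 0, i.e. y'(8) = 0.
Compute y'(x) = −15 x + C1, so y'(8) = −120 + C1 = 0 ⇒ C1 = 120.
Therefore the extremal is
    y(x) = −(15/2) x^2 + 120 x.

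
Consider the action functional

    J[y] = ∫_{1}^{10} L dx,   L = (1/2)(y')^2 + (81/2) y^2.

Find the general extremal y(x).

The Lagrangian is L = (1/2)(y')^2 + (81/2) y^2.
∂L/∂y = 81y.
∂L/∂y' = y'.
The Euler-Lagrange equation d/dx(∂L/∂y') − ∂L/∂y = 0 becomes:
    y'' - 81 y = 0
General solution: y(x) = A e^(9x) + B e^(-9x), where A and B are arbitrary constants fixed by the endpoint conditions.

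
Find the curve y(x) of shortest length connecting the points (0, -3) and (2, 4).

Arc-length functional: J[y] = ∫ sqrt(1 + (y')^2) dx.
Lagrangian L = sqrt(1 + (y')^2) has no explicit y dependence, so ∂L/∂y = 0 and the Euler-Lagrange equation gives
    d/dx( y' / sqrt(1 + (y')^2) ) = 0  ⇒  y' / sqrt(1 + (y')^2) = const.
Hence y' is constant, so y(x) is affine.
Fitting the endpoints (0, -3) and (2, 4):
    slope m = (4 − (-3)) / (2 − 0) = 7/2,
    intercept c = (-3) − m·0 = -3.
Extremal: y(x) = (7/2) x - 3.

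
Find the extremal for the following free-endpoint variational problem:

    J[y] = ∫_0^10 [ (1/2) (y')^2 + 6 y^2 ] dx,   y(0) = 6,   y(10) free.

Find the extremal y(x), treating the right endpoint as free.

The Lagrangian L = (1/2) (y')^2 + 6 y^2 gives
    ∂L/∂y = 12 y,   ∂L/∂y' = y'.
Euler-Lagrange: y'' − 12 y = 0.
With k = sqrt(12), the general solution is
    y(x) = A cosh(sqrt(12) x) + B sinh(sqrt(12) x).
Fixed left endpoint y(0) = 6 ⇒ A = 6.
The right endpoint x = 10 is free, so the natural (transversality) condition is ∂L/∂y' |_{x=10} = 0, i.e. y'(10) = 0.
Compute y'(x) = A k sinh(k x) + B k cosh(k x), so
    y'(10) = A k sinh(k·10) + B k cosh(k·10) = 0
    ⇒ B = −A tanh(k·10) = − 6 tanh(sqrt(12)·10).
Therefore the extremal is
    y(x) = 6 cosh(sqrt(12) x) − 6 tanh(sqrt(12)·10) sinh(sqrt(12) x).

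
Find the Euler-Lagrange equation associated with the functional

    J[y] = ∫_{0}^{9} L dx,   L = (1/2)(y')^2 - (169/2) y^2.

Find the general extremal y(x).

The Lagrangian is L = (1/2)(y')^2 - (169/2) y^2.
∂L/∂y = -169y.
∂L/∂y' = y'.
The Euler-Lagrange equation d/dx(∂L/∂y') − ∂L/∂y = 0 becomes:
    y'' + 169 y = 0
General solution: y(x) = A sin(13x) + B cos(13x), where A and B are arbitrary constants fixed by the endpoint conditions.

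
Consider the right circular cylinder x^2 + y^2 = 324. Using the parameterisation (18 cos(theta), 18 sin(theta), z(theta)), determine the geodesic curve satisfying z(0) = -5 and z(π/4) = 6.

Parameterise the cylinder of radius R = 18 as
    r(θ) = (18 cos θ, 18 sin θ, z(θ)).
The arc-length element is
    ds = sqrt(324 + (dz/dθ)^2) dθ,
so the Lagrangian is L = sqrt(324 + z'^2).
L depends on z' only, not on z or θ, so ∂L/∂z = 0 and
    ∂L/∂z' = z' / sqrt(324 + z'^2).
The Euler-Lagrange equation gives
    d/dθ( z' / sqrt(324 + z'^2) ) = 0,
so z' is constant. Integrating once:
    z(θ) = a θ + b,
a helix on the cylinder (a straight line when the cylinder is unrolled). The constants a, b are determined by the endpoint conditions.
With endpoint conditions z(0) = -5 and z(π/4) = 6: from z(0) = b we get b = -5, and a·π/4 + -5 = 6 gives a = 44/π, so
    z(θ) = (44/π) θ − 5.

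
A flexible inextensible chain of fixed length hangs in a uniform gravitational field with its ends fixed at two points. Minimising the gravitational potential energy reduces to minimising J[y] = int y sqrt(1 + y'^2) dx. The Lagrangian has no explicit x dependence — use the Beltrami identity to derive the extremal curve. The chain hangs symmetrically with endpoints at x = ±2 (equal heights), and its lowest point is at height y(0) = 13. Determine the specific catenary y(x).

The Lagrangian L(y, y') = y sqrt(1 + y'^2) has no explicit x dependence, so the Beltrami identity applies:
    L − y' ∂L/∂y' = C.
Compute ∂L/∂y' = y · y' / sqrt(1 + y'^2). Then
    L − y' ∂L/∂y'
    = y sqrt(1 + y'^2) − y · y'^2 / sqrt(1 + y'^2)
    = y (1 + y'^2 − y'^2) / sqrt(1 + y'^2)
    = y / sqrt(1 + y'^2) = C.
Squaring gives y^2 = C^2 (1 + y'^2), i.e.
    y'^2 = y^2 / C^2 − 1.
Separating variables,
    dy / sqrt(y^2 − C^2) = dx / C,
and integrating gives arccosh(y / C) = (x − a)/C, so
    y(x) = C cosh((x − a)/C),
the catenary. The constants C and a are fixed by the two endpoint conditions (and, for the hanging-chain problem, the length constraint selects C).
Now fit the given data. The endpoints x = ±2 are symmetric at equal height, so the catenary is even about its minimum: a = 0 and y(x) = C cosh(x/C). The lowest point is y(0) = C cosh(0) = C, and we are told y(0) = 13, so C = 13. Therefore
    y(x) = 13 cosh(x/13),
and at the endpoints
    y(±2) = 13 cosh(2/13).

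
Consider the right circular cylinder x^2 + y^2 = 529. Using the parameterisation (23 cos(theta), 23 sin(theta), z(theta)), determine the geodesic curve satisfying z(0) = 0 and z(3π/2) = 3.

Parameterise the cylinder of radius R = 23 as
    r(θ) = (23 cos θ, 23 sin θ, z(θ)).
The arc-length element is
    ds = sqrt(529 + (dz/dθ)^2) dθ,
so the Lagrangian is L = sqrt(529 + z'^2).
L depends on z' only, not on z or θ, so ∂L/∂z = 0 and
    ∂L/∂z' = z' / sqrt(529 + z'^2).
The Euler-Lagrange equation gives
    d/dθ( z' / sqrt(529 + z'^2) ) = 0,
so z' is constant. Integrating once:
    z(θ) = a θ + b,
a helix on the cylinder (a straight line when the cylinder is unrolled). The constants a, b are determined by the endpoint conditions.
With endpoint conditions z(0) = 0 and z(3π/2) = 3: from z(0) = b we get b = 0, and a·3π/2 + 0 = 3 gives a = 2/π, so
    z(θ) = (2/π) θ.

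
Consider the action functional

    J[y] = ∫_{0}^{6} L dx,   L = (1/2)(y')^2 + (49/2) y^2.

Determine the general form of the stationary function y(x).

The Lagrangian is L = (1/2)(y')^2 + (49/2) y^2.
∂L/∂y = 49y.
∂L/∂y' = y'.
The Euler-Lagrange equation d/dx(∂L/∂y') − ∂L/∂y = 0 becomes:
    y'' - 49 y = 0
General solution: y(x) = A e^(7x) + B e^(-7x), where A and B are arbitrary constants fixed by the endpoint conditions.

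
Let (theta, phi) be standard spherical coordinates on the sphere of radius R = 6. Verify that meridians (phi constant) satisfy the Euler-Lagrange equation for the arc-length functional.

On the sphere of radius R = 6 with spherical coordinates (θ, φ), the induced metric is
    ds^2 = 36(dθ^2 + sin^2(θ) dφ^2).
Using θ as the parameter, the arc-length functional becomes
    J[φ] = ∫ 6 sqrt(1 + sin^2(θ) (dφ/dθ)^2) dθ.
So L = 6 sqrt(1 + sin^2(θ) φ'^2). Compute
    ∂L/∂φ = 0  (L has no explicit φ dependence),
    ∂L/∂φ' = 6 sin^2(θ) φ' / sqrt(1 + sin^2(θ) φ'^2).
For the candidate φ(θ) = c (constant), φ' = 0, so ∂L/∂φ' evaluated along the candidate vanishes, and ∂L/∂φ is identically zero. Hence
    d/dθ(∂L/∂φ') − ∂L/∂φ = 0
is satisfied. Therefore meridians φ = const are extremals of arc length — they are geodesics on the sphere.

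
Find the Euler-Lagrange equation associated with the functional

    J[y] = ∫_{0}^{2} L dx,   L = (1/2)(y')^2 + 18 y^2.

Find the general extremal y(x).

The Lagrangian is L = (1/2)(y')^2 + 18 y^2.
∂L/∂y = 36y.
∂L/∂y' = y'.
The Euler-Lagrange equation d/dx(∂L/∂y') − ∂L/∂y = 0 becomes:
    y'' - 36 y = 0
General solution: y(x) = A e^(6x) + B e^(-6x), where A and B are arbitrary constants fixed by the endpoint conditions.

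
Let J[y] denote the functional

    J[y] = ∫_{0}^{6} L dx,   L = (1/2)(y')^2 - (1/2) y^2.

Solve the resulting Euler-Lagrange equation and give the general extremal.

The Lagrangian is L = (1/2)(y')^2 - (1/2) y^2.
∂L/∂y = -y.
∂L/∂y' = y'.
The Euler-Lagrange equation d/dx(∂L/∂y') − ∂L/∂y = 0 becomes:
    y'' + y = 0
General solution: y(x) = A sin(x) + B cos(x), where A and B are arbitrary constants fixed by the endpoint conditions.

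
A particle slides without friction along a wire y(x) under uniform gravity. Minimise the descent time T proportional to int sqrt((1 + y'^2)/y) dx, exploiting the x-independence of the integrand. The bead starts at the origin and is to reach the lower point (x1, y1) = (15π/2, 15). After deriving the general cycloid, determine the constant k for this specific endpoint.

The Lagrangian L = sqrt((1 + y'^2) / y) has no explicit x dependence, so the Beltrami identity applies:
    L − y' ∂L/∂y' = C.
Compute ∂L/∂y' = y' / sqrt(y (1 + y'^2)).
Substitute:
    sqrt((1 + y'^2)/y) − y'·y' / sqrt(y (1 + y'^2))
    = (1 + y'^2) / sqrt(y (1 + y'^2)) − y'^2 / sqrt(y (1 + y'^2))
    = 1 / sqrt(y (1 + y'^2)) = C.
Squaring and rearranging gives the first integral
    y (1 + y'^2) = 1/C^2 =: k   (constant).
Solving this first-order ODE by the substitution
    y = (k/2)(1 − cos θ)
yields the cycloid parameterisation
    x(θ) = (k/2)(θ − sin θ),   y(θ) = (k/2)(1 − cos θ).
The constant k is fixed by the endpoint condition.
Now fit the given lower endpoint (x1, y1) = (15π/2, 15). At the bottom of the first arch (θ = π), the parametric equations give
    y(π) = (k/2)(1 − cos π) = k,
    x(π) = (k/2)(π − sin π) = kπ/2.
Matching y(π) = 15 gives k = 15, consistent with x(π) = 15π/2. Therefore the specific cycloid is
    x(θ) = (15/2)(θ − sin θ),   y(θ) = (15/2)(1 − cos θ).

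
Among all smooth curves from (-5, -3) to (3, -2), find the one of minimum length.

Arc-length functional: J[y] = ∫ sqrt(1 + (y')^2) dx.
Lagrangian L = sqrt(1 + (y')^2) has no explicit y dependence, so ∂L/∂y = 0 and the Euler-Lagrange equation gives
    d/dx( y' / sqrt(1 + (y')^2) ) = 0  ⇒  y' / sqrt(1 + (y')^2) = const.
Hence y' is constant, so y(x) is affine.
Fitting the endpoints (-5, -3) and (3, -2):
    slope m = ((-2) − (-3)) / (3 − (-5)) = 1/8,
    intercept c = (-3) − m·(-5) = -19/8.
Extremal: y(x) = (1/8) x - 19/8.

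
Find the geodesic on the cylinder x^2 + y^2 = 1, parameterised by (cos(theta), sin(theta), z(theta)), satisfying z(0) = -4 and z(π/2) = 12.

Parameterise the cylinder of radius R = 1 as
    r(θ) = (cos θ, sin θ, z(θ)).
The arc-length element is
    ds = sqrt(1 + (dz/dθ)^2) dθ,
so the Lagrangian is L = sqrt(1 + z'^2).
L depends on z' only, not on z or θ, so ∂L/∂z = 0 and
    ∂L/∂z' = z' / sqrt(1 + z'^2).
The Euler-Lagrange equation gives
    d/dθ( z' / sqrt(1 + z'^2) ) = 0,
so z' is constant. Integrating once:
    z(θ) = a θ + b,
a helix on the cylinder (a straight line when the cylinder is unrolled). The constants a, b are determined by the endpoint conditions.
With endpoint conditions z(0) = -4 and z(π/2) = 12: from z(0) = b we get b = -4, and a·π/2 + -4 = 12 gives a = 32/π, so
    z(θ) = (32/π) θ − 4.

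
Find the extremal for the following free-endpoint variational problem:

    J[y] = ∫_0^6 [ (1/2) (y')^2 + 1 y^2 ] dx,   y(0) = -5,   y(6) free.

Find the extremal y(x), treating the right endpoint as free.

The Lagrangian L = (1/2) (y')^2 + 1 y^2 gives
    ∂L/∂y = 2 y,   ∂L/∂y' = y'.
Euler-Lagrange: y'' − 2 y = 0.
With k = sqrt(2), the general solution is
    y(x) = A cosh(sqrt(2) x) + B sinh(sqrt(2) x).
Fixed left endpoint y(0) = -5 ⇒ A = -5.
The right endpoint x = 6 is free, so the natural (transversality) condition is ∂L/∂y' |_{x=6} = 0, i.e. y'(6) = 0.
Compute y'(x) = A k sinh(k x) + B k cosh(k x), so
    y'(6) = A k sinh(k·6) + B k cosh(k·6) = 0
    ⇒ B = −A tanh(k·6) = 5 tanh(sqrt(2)·6).
Therefore the extremal is
    y(x) = −5 cosh(sqrt(2) x) + 5 tanh(sqrt(2)·6) sinh(sqrt(2) x).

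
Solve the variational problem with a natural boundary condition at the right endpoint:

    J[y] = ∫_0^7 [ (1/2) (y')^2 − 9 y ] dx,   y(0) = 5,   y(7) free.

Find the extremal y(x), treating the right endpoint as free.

The Lagrangian L = (1/2) (y')^2 − 9 y gives
    ∂L/∂y = −9,   ∂L/∂y' = y'.
Euler-Lagrange: d/dx(y') − (−9) = 0, i.e. y'' + 9 = 0, so
    y(x) = −(9/2) x^2 + C1 x + C2.
Fixed left endpoint y(0) = 5 ⇒ C2 = 5.
The right endpoint x = 7 is free, so the natural (transversality) condition is ∂L/∂y' |_{x=7} = 0, i.e. y'(7) = 0.
Compute y'(x) = −9 x + C1, so y'(7) = −63 + C1 = 0 ⇒ C1 = 63.
Therefore the extremal is
    y(x) = −(9/2) x^2 + 63 x + 5.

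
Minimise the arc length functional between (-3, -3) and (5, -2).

Arc-length functional: J[y] = ∫ sqrt(1 + (y')^2) dx.
Lagrangian L = sqrt(1 + (y')^2) has no explicit y dependence, so ∂L/∂y = 0 and the Euler-Lagrange equation gives
    d/dx( y' / sqrt(1 + (y')^2) ) = 0  ⇒  y' / sqrt(1 + (y')^2) = const.
Hence y' is constant, so y(x) is affine.
Fitting the endpoints (-3, -3) and (5, -2):
    slope m = ((-2) − (-3)) / (5 − (-3)) = 1/8,
    intercept c = (-3) − m·(-3) = -21/8.
Extremal: y(x) = (1/8) x - 21/8.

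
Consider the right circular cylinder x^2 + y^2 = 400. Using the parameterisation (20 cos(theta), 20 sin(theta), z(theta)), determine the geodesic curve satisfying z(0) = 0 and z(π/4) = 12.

Parameterise the cylinder of radius R = 20 as
    r(θ) = (20 cos θ, 20 sin θ, z(θ)).
The arc-length element is
    ds = sqrt(400 + (dz/dθ)^2) dθ,
so the Lagrangian is L = sqrt(400 + z'^2).
L depends on z' only, not on z or θ, so ∂L/∂z = 0 and
    ∂L/∂z' = z' / sqrt(400 + z'^2).
The Euler-Lagrange equation gives
    d/dθ( z' / sqrt(400 + z'^2) ) = 0,
so z' is constant. Integrating once:
    z(θ) = a θ + b,
a helix on the cylinder (a straight line when the cylinder is unrolled). The constants a, b are determined by the endpoint conditions.
With endpoint conditions z(0) = 0 and z(π/4) = 12: from z(0) = b we get b = 0, and a·π/4 + 0 = 12 gives a = 48/π, so
    z(θ) = (48/π) θ.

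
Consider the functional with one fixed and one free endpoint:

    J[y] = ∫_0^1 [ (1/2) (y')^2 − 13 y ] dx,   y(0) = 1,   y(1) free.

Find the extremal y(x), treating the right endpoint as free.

The Lagrangian L = (1/2) (y')^2 − 13 y gives
    ∂L/∂y = −13,   ∂L/∂y' = y'.
Euler-Lagrange: d/dx(y') − (−13) = 0, i.e. y'' + 13 = 0, so
    y(x) = −(13/2) x^2 + C1 x + C2.
Fixed left endpoint y(0) = 1 ⇒ C2 = 1.
The right endpoint x = 1 is free, so the natural (transversality) condition is ∂L/∂y' |_{x=1} = 0, i.e. y'(1) = 0.
Compute y'(x) = −13 x + C1, so y'(1) = −13 + C1 = 0 ⇒ C1 = 13.
Therefore the extremal is
    y(x) = −(13/2) x^2 + 13 x + 1.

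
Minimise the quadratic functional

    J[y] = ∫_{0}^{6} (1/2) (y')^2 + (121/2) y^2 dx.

The Lagrangian is L = (1/2) (y')^2 + (121/2) y^2.
Compute ∂L/∂y = 121y, ∂L/∂y' = y'.
The Euler-Lagrange equation d/dx(∂L/∂y') − ∂L/∂y = 0 reduces to
    y'' − 121 y = 0.
Its general solution is
    y(x) = A e^(11x) + B e^(−11x),
with A, B fixed by the endpoint conditions.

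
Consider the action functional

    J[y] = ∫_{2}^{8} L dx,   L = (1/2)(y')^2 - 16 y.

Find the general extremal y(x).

The Lagrangian is L = (1/2)(y')^2 - 16 y.
∂L/∂y = -16.
∂L/∂y' = y'.
The Euler-Lagrange equation d/dx(∂L/∂y') − ∂L/∂y = 0 becomes:
    y'' + 16 = 0
General solution: y(x) = -8 x^2 + A x + B, where A and B are arbitrary constants fixed by the endpoint conditions.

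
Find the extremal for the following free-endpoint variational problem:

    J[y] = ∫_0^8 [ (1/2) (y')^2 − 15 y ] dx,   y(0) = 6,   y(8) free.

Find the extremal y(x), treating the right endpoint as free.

The Lagrangian L = (1/2) (y')^2 − 15 y gives
    ∂L/∂y = −15,   ∂L/∂y' = y'.
Euler-Lagrange: d/dx(y') − (−15) = 0, i.e. y'' + 15 = 0, so
    y(x) = −(15/2) x^2 + C1 x + C2.
Fixed left endpoint y(0) = 6 ⇒ C2 = 6.
The right endpoint x = 8 is free, so the natural (transversality) condition is ∂L/∂y' |_{x=8} = 0, i.e. y'(8) = 0.
Compute y'(x) = −15 x + C1, so y'(8) = −120 + C1 = 0 ⇒ C1 = 120.
Therefore the extremal is
    y(x) = −(15/2) x^2 + 120 x + 6.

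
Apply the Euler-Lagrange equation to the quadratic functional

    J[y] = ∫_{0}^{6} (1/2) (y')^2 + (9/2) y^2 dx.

The Lagrangian is L = (1/2) (y')^2 + (9/2) y^2.
Compute ∂L/∂y = 9y, ∂L/∂y' = y'.
The Euler-Lagrange equation d/dx(∂L/∂y') − ∂L/∂y = 0 reduces to
    y'' − 9 y = 0.
Its general solution is
    y(x) = A e^(3x) + B e^(−3x),
with A, B fixed by the endpoint conditions.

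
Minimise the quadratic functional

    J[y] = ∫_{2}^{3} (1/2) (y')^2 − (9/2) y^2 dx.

The Lagrangian is L = (1/2) (y')^2 − (9/2) y^2.
Compute ∂L/∂y = -9y, ∂L/∂y' = y'.
The Euler-Lagrange equation d/dx(∂L/∂y') − ∂L/∂y = 0 reduces to
    y'' + 9 y = 0.
Its general solution is
    y(x) = A sin(3x) + B cos(3x),
with A, B fixed by the endpoint conditions.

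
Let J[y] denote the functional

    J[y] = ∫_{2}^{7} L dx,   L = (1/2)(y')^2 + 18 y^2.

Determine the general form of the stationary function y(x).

The Lagrangian is L = (1/2)(y')^2 + 18 y^2.
∂L/∂y = 36y.
∂L/∂y' = y'.
The Euler-Lagrange equation d/dx(∂L/∂y') − ∂L/∂y = 0 becomes:
    y'' - 36 y = 0
General solution: y(x) = A e^(6x) + B e^(-6x), where A and B are arbitrary constants fixed by the endpoint conditions.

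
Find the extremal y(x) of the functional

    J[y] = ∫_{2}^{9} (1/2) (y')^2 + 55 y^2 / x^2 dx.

The Lagrangian is L = (1/2) (y')^2 + 55 y^2 / x^2.
Compute ∂L/∂y = 110y/x^2, ∂L/∂y' = y'.
The Euler-Lagrange equation d/dx(∂L/∂y') − ∂L/∂y = 0 reduces to
    y'' − 110/x^2 · y = 0  (x > 0).
Its general solution is
    y(x) = A x^11 + B x^(-10),
with A, B fixed by the endpoint conditions.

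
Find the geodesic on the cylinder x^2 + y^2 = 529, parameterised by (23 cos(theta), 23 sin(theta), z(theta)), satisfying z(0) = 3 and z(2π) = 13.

Parameterise the cylinder of radius R = 23 as
    r(θ) = (23 cos θ, 23 sin θ, z(θ)).
The arc-length element is
    ds = sqrt(529 + (dz/dθ)^2) dθ,
so the Lagrangian is L = sqrt(529 + z'^2).
L depends on z' only, not on z or θ, so ∂L/∂z = 0 and
    ∂L/∂z' = z' / sqrt(529 + z'^2).
The Euler-Lagrange equation gives
    d/dθ( z' / sqrt(529 + z'^2) ) = 0,
so z' is constant. Integrating once:
    z(θ) = a θ + b,
a helix on the cylinder (a straight line when the cylinder is unrolled). The constants a, b are determined by the endpoint conditions.
With endpoint conditions z(0) = 3 and z(2π) = 13: from z(0) = b we get b = 3, and a·2π + 3 = 13 gives a = 5/π, so
    z(θ) = (5/π) θ + 3.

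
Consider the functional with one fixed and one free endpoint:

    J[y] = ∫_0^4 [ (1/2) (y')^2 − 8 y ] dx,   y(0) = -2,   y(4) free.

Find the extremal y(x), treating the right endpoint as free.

The Lagrangian L = (1/2) (y')^2 − 8 y gives
    ∂L/∂y = −8,   ∂L/∂y' = y'.
Euler-Lagrange: d/dx(y') − (−8) = 0, i.e. y'' + 8 = 0, so
    y(x) = −(8/2) x^2 + C1 x + C2.
Fixed left endpoint y(0) = -2 ⇒ C2 = -2.
The right endpoint x = 4 is free, so the natural (transversality) condition is ∂L/∂y' |_{x=4} = 0, i.e. y'(4) = 0.
Compute y'(x) = −8 x + C1, so y'(4) = −32 + C1 = 0 ⇒ C1 = 32.
Therefore the extremal is
    y(x) = −4 x^2 + 32 x − 2.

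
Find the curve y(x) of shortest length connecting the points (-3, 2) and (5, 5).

Arc-length functional: J[y] = ∫ sqrt(1 + (y')^2) dx.
Lagrangian L = sqrt(1 + (y')^2) has no explicit y dependence, so ∂L/∂y = 0 and the Euler-Lagrange equation gives
    d/dx( y' / sqrt(1 + (y')^2) ) = 0  ⇒  y' / sqrt(1 + (y')^2) = const.
Hence y' is constant, so y(x) is affine.
Fitting the endpoints (-3, 2) and (5, 5):
    slope m = (5 − 2) / (5 − (-3)) = 3/8,
    intercept c = 2 − m·(-3) = 25/8.
Extremal: y(x) = (3/8) x + 25/8.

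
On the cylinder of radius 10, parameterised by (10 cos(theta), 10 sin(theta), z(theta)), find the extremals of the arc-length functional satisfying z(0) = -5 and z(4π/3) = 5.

Parameterise the cylinder of radius R = 10 as
    r(θ) = (10 cos θ, 10 sin θ, z(θ)).
The arc-length element is
    ds = sqrt(100 + (dz/dθ)^2) dθ,
so the Lagrangian is L = sqrt(100 + z'^2).
L depends on z' only, not on z or θ, so ∂L/∂z = 0 and
    ∂L/∂z' = z' / sqrt(100 + z'^2).
The Euler-Lagrange equation gives
    d/dθ( z' / sqrt(100 + z'^2) ) = 0,
so z' is constant. Integrating once:
    z(θ) = a θ + b,
a helix on the cylinder (a straight line when the cylinder is unrolled). The constants a, b are determined by the endpoint conditions.
With endpoint conditions z(0) = -5 and z(4π/3) = 5: from z(0) = b we get b = -5, and a·4π/3 + -5 = 5 gives a = 15/(2π), so
    z(θ) = (15/(2π)) θ − 5.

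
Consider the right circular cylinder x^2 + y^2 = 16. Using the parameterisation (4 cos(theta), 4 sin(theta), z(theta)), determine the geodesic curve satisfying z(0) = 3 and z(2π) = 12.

Parameterise the cylinder of radius R = 4 as
    r(θ) = (4 cos θ, 4 sin θ, z(θ)).
The arc-length element is
    ds = sqrt(16 + (dz/dθ)^2) dθ,
so the Lagrangian is L = sqrt(16 + z'^2).
L depends on z' only, not on z or θ, so ∂L/∂z = 0 and
    ∂L/∂z' = z' / sqrt(16 + z'^2).
The Euler-Lagrange equation gives
    d/dθ( z' / sqrt(16 + z'^2) ) = 0,
so z' is constant. Integrating once:
    z(θ) = a θ + b,
a helix on the cylinder (a straight line when the cylinder is unrolled). The constants a, b are determined by the endpoint conditions.
With endpoint conditions z(0) = 3 and z(2π) = 12: from z(0) = b we get b = 3, and a·2π + 3 = 12 gives a = 9/(2π), so
    z(θ) = (9/(2π)) θ + 3.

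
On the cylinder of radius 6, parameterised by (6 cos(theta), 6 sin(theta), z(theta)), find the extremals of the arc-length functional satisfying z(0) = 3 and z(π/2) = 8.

Parameterise the cylinder of radius R = 6 as
    r(θ) = (6 cos θ, 6 sin θ, z(θ)).
The arc-length element is
    ds = sqrt(36 + (dz/dθ)^2) dθ,
so the Lagrangian is L = sqrt(36 + z'^2).
L depends on z' only, not on z or θ, so ∂L/∂z = 0 and
    ∂L/∂z' = z' / sqrt(36 + z'^2).
The Euler-Lagrange equation gives
    d/dθ( z' / sqrt(36 + z'^2) ) = 0,
so z' is constant. Integrating once:
    z(θ) = a θ + b,
a helix on the cylinder (a straight line when the cylinder is unrolled). The constants a, b are determined by the endpoint conditions.
With endpoint conditions z(0) = 3 and z(π/2) = 8: from z(0) = b we get b = 3, and a·π/2 + 3 = 8 gives a = 10/π, so
    z(θ) = (10/π) θ + 3.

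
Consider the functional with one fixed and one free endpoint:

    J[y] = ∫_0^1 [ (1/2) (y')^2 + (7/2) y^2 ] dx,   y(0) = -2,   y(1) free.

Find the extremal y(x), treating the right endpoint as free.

The Lagrangian L = (1/2) (y')^2 + (7/2) y^2 gives
    ∂L/∂y = 7 y,   ∂L/∂y' = y'.
Euler-Lagrange: y'' − 7 y = 0.
With k = sqrt(7), the general solution is
    y(x) = A cosh(sqrt(7) x) + B sinh(sqrt(7) x).
Fixed left endpoint y(0) = -2 ⇒ A = -2.
The right endpoint x = 1 is free, so the natural (transversality) condition is ∂L/∂y' |_{x=1} = 0, i.e. y'(1) = 0.
Compute y'(x) = A k sinh(k x) + B k cosh(k x), so
    y'(1) = A k sinh(k·1) + B k cosh(k·1) = 0
    ⇒ B = −A tanh(k·1) = 2 tanh(sqrt(7)·1).
Therefore the extremal is
    y(x) = −2 cosh(sqrt(7) x) + 2 tanh(sqrt(7)·1) sinh(sqrt(7) x).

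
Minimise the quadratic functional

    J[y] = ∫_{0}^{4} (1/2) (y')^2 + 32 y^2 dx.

The Lagrangian is L = (1/2) (y')^2 + 32 y^2.
Compute ∂L/∂y = 64y, ∂L/∂y' = y'.
The Euler-Lagrange equation d/dx(∂L/∂y') − ∂L/∂y = 0 reduces to
    y'' − 64 y = 0.
Its general solution is
    y(x) = A e^(8x) + B e^(−8x),
with A, B fixed by the endpoint conditions.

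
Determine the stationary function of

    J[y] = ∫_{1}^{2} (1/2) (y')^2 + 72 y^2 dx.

The Lagrangian is L = (1/2) (y')^2 + 72 y^2.
Compute ∂L/∂y = 144y, ∂L/∂y' = y'.
The Euler-Lagrange equation d/dx(∂L/∂y') − ∂L/∂y = 0 reduces to
    y'' − 144 y = 0.
Its general solution is
    y(x) = A e^(12x) + B e^(−12x),
with A, B fixed by the endpoint conditions.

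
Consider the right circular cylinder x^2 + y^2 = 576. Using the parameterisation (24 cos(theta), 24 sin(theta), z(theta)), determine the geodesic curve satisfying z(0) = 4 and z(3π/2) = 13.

Parameterise the cylinder of radius R = 24 as
    r(θ) = (24 cos θ, 24 sin θ, z(θ)).
The arc-length element is
    ds = sqrt(576 + (dz/dθ)^2) dθ,
so the Lagrangian is L = sqrt(576 + z'^2).
L depends on z' only, not on z or θ, so ∂L/∂z = 0 and
    ∂L/∂z' = z' / sqrt(576 + z'^2).
The Euler-Lagrange equation gives
    d/dθ( z' / sqrt(576 + z'^2) ) = 0,
so z' is constant. Integrating once:
    z(θ) = a θ + b,
a helix on the cylinder (a straight line when the cylinder is unrolled). The constants a, b are determined by the endpoint conditions.
With endpoint conditions z(0) = 4 and z(3π/2) = 13: from z(0) = b we get b = 4, and a·3π/2 + 4 = 13 gives a = 6/π, so
    z(θ) = (6/π) θ + 4.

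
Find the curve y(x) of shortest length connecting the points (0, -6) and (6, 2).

Arc-length functional: J[y] = ∫ sqrt(1 + (y')^2) dx.
Lagrangian L = sqrt(1 + (y')^2) has no explicit y dependence, so ∂L/∂y = 0 and the Euler-Lagrange equation gives
    d/dx( y' / sqrt(1 + (y')^2) ) = 0  ⇒  y' / sqrt(1 + (y')^2) = const.
Hence y' is constant, so y(x) is affine.
Fitting the endpoints (0, -6) and (6, 2):
    slope m = (2 − (-6)) / (6 − 0) = 4/3,
    intercept c = (-6) − m·0 = -6.
Extremal: y(x) = (4/3) x - 6.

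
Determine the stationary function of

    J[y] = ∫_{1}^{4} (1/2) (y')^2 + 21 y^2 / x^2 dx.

The Lagrangian is L = (1/2) (y')^2 + 21 y^2 / x^2.
Compute ∂L/∂y = 42y/x^2, ∂L/∂y' = y'.
The Euler-Lagrange equation d/dx(∂L/∂y') − ∂L/∂y = 0 reduces to
    y'' − 42/x^2 · y = 0  (x > 0).
Its general solution is
    y(x) = A x^7 + B x^(-6),
with A, B fixed by the endpoint conditions.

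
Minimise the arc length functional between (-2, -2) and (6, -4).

Arc-length functional: J[y] = ∫ sqrt(1 + (y')^2) dx.
Lagrangian L = sqrt(1 + (y')^2) has no explicit y dependence, so ∂L/∂y = 0 and the Euler-Lagrange equation gives
    d/dx( y' / sqrt(1 + (y')^2) ) = 0  ⇒  y' / sqrt(1 + (y')^2) = const.
Hence y' is constant, so y(x) is affine.
Fitting the endpoints (-2, -2) and (6, -4):
    slope m = ((-4) − (-2)) / (6 − (-2)) = -1/4,
    intercept c = (-2) − m·(-2) = -5/2.
Extremal: y(x) = (-1/4) x - 5/2.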